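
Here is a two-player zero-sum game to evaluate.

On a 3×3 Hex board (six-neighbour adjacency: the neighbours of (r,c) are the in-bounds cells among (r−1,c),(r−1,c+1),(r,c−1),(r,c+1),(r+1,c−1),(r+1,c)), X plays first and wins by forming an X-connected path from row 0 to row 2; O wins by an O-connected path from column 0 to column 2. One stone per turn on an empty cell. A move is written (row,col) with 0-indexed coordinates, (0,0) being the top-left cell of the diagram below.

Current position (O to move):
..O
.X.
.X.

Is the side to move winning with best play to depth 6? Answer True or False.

[..O/.X./.X.] O move#1: (0,0):-1/O.O/.X./.X., (0,1):+1/.OO/.X./.X.*, (1,0):-1/..O/OX./.X., (1,2):-1/..O/.XO/.X., (2,0):-1/..O/.X./OX., (2,2):-1/..O/.X./.XO
[.OO/.X./.X.] X move#2: (0,0):-1/XOO/.X./.X.*, (1,0):-1/.OO/XX./.X., (1,2):-1/.OO/.XX/.X., (2,0):-1/.OO/.X./XX., (2,2):-1/.OO/.X./.XX
[XOO/.X./.X.] O move#3: (1,0):+1/XOO/OX./.X.*, (1,2):-1/XOO/.XO/.X., (2,0):-1/XOO/.X./OX., (2,2):-1/XOO/.X./.XO
[XOO/OX./.X.] end (terminal -1, X#4); searched ..O/.X./.X. to 6

O winning at [..O/.X./.X.]: True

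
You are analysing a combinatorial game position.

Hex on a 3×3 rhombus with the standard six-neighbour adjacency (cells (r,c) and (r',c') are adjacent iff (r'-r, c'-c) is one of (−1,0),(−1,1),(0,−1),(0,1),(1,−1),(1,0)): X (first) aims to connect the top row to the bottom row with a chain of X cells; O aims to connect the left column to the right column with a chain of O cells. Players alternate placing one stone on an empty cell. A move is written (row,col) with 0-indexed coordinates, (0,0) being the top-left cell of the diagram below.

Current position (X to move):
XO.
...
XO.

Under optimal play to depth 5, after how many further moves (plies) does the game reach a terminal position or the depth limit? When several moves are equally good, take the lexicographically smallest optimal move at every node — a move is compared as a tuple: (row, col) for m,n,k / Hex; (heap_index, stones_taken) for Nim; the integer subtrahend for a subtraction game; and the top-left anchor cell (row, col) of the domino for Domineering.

PV length from [XO./.../XO.]: 3 plies

[XO./.../XO.] X move#1: (0,2):+1/XOX/.../XO.*, (1,0):+1/XO./X../XO., (1,1):+1/XO./.X./XO., (1,2):+1/XO./..X/XO., (2,2):+1/XO./.../XOX
[XOX/.../XO.] O move#2: (1,0):-1/XOX/O../XO.*, (1,1):-1/XOX/.O./XO., (1,2):-1/XOX/..O/XO., (2,2):-1/XOX/.../XOO
[XOX/O../XO.] X move#3: (1,1):+1/XOX/OX./XO.*, (1,2):+1/XOX/O.X/XO., (2,2):+1/XOX/O../XOX
[XOX/OX./XO.] end (terminal -1, O#4); searched XO./.../XO. to 5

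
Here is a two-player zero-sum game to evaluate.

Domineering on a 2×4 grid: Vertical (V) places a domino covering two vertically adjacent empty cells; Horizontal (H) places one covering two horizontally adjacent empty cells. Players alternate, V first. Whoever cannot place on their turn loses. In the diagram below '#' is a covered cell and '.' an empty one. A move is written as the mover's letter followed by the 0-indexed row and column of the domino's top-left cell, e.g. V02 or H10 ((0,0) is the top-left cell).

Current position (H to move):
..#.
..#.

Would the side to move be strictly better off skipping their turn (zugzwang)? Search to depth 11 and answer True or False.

zugzwang(..#./..#., H) = False

[..#./..#.] H move#1: H00:+1/###./..#.*, H10:+1/..#./###.
[###./..#.] V move#2: V03:-1/####/..##*
[####/..##] H move#3: H10:+1/####/####*
[####/####] end (terminal -1, V#4); searched ..#./..#. to 11
pass branch (V moves first from the same position):
  | [..#./..#.] V move#1: V00:+1/#.#./#.#.*, V01:+1/.##./.##., V03:-1/..##/..##
  | [#.#./#.#.] end (terminal -1, H#2); searched ..#./..#. to 11
H moving scores +1; H passing scores -1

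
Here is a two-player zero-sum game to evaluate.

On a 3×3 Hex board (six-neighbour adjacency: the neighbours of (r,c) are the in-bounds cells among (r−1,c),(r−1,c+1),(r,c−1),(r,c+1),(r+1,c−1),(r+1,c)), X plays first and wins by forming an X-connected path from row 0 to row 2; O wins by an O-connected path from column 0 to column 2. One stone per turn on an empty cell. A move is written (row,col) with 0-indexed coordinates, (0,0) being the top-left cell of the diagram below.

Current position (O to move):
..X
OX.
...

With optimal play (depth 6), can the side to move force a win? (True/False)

[..X/OX./...] O move#1: (0,0):-1/O.X/OX./...*, (0,1):-1/.OX/OX./..., (1,2):-1/..X/OXO/..., (2,0):-1/..X/OX./O.., (2,1):-1/..X/OX./.O., (2,2):-1/..X/OX./..O
[O.X/OX./...] X move#2: (0,1):+1/OXX/OX./...*, (1,2):+1/O.X/OXX/..., (2,0):+1/O.X/OX./X.., (2,1):+1/O.X/OX./.X., (2,2):+1/O.X/OX./..X
[OXX/OX./...] O move#3: (1,2):-1/OXX/OXO/...*, (2,0):-1/OXX/OX./O.., (2,1):-1/OXX/OX./.O., (2,2):-1/OXX/OX./..O
[OXX/OXO/...] X move#4: (2,0):+1/OXX/OXO/X..*, (2,1):+1/OXX/OXO/.X., (2,2):+1/OXX/OXO/..X
[OXX/OXO/X..] end (terminal -1, O#5); searched ..X/OX./... to 6

O winning at [..X/OX./...]: False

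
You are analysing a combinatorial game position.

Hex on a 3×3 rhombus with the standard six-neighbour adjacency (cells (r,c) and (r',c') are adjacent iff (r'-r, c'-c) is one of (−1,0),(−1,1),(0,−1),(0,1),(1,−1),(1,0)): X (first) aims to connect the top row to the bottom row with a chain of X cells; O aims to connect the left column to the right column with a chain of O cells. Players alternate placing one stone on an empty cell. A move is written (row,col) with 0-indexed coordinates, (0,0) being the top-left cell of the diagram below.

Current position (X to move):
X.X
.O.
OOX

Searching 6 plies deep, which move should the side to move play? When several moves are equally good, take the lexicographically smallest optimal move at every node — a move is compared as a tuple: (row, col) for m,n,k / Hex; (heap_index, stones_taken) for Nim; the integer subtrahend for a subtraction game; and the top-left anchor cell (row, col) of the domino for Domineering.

p1 X@[X.X/.O./OOX]: (0,1)[XXX/.O./OOX]-1 (1,0)[X.X/XO./OOX]-1 (1,2)[X.X/.OX/OOX]+1*
p2 O@[X.X/.OX/OOX] terminal -1; root [X.X/.O./OOX] d6

X's best at [X.X/.O./OOX]: (1,2)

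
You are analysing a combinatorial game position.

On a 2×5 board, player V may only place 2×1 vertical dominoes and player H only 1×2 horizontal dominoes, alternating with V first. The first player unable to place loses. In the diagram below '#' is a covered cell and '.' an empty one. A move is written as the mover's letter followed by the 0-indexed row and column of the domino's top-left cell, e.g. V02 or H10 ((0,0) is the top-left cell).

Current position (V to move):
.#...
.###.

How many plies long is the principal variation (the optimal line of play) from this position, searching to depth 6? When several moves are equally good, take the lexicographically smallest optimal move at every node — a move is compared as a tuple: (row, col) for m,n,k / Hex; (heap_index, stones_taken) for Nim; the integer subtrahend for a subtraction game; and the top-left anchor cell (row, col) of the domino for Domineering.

ply 1, V at .#.../.###. | V00=-1→##.../####.; V04=+1→.#..#/.####*
ply 2, H at .#..#/.#### | H02=-1→.####/.####*
ply 3, V at .####/.#### | V00=+1→#####/#####*
ply 4: #####/##### is terminal -1 (H); from .#.../.###. depth 6

PV length from [.#.../.###.]: 3 plies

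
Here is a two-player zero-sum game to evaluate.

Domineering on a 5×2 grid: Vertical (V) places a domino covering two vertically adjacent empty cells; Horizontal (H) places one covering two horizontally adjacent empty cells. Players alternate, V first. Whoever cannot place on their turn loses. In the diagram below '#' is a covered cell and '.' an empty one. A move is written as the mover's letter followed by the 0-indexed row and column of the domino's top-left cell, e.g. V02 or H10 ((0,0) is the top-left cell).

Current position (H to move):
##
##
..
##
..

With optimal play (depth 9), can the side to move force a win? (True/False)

H winning at [##/##/../##/..]: True

ply 1, H at ##/##/../##/.. | H20=+1→##/##/##/##/..*; H40=+1→##/##/../##/##
ply 2: ##/##/##/##/.. is terminal -1 (V); from ##/##/../##/.. depth 9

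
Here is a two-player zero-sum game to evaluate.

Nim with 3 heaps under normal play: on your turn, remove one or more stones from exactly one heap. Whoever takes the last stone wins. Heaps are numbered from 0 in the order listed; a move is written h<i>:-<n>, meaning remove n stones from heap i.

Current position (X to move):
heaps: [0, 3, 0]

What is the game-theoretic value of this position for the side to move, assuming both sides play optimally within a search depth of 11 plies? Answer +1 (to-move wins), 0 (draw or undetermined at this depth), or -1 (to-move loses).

ply 1, X at (0,3,0) | h1:-1=-1→(0,2,0); h1:-2=-1→(0,1,0); h1:-3=+1→(0,0,0)*
ply 2: (0,0,0) is terminal -1 (O); from (0,3,0) depth 11

value((0,3,0), X) = +1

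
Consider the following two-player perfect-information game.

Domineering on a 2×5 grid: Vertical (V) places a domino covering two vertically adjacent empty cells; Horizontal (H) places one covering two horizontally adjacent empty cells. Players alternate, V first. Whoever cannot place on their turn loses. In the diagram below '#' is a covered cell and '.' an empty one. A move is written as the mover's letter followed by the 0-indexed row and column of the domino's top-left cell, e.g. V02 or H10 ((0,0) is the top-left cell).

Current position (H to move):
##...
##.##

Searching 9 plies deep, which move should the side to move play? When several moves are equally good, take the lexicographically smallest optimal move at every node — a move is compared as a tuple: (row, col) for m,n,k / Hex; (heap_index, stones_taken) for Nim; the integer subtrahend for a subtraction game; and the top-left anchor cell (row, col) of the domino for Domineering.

H's best at [##.../##.##]: H02

[##.../##.##] H move#1: H02:+1/####./##.##*, H03:-1/##.##/##.##
[####./##.##] end (terminal -1, V#2); searched ##.../##.## to 9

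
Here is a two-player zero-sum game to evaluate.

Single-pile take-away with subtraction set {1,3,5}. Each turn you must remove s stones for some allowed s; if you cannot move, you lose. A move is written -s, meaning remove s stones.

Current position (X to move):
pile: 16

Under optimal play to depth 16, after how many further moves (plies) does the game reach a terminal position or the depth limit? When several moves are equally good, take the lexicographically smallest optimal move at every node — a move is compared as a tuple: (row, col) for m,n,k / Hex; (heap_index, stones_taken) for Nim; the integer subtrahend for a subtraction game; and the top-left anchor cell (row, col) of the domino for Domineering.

PV length from [16]: 16 plies

p1 X@[16]: -1[15]-1* -3[13]-1 -5[11]-1
p2 O@[15]: -1[14]+1* -3[12]+1 -5[10]+1
p3 X@[14]: -1[13]-1* -3[11]-1 -5[9]-1
p4 O@[13]: -1[12]+1* -3[10]+1 -5[8]+1
p5 X@[12]: -1[11]-1* -3[9]-1 -5[7]-1
p6 O@[11]: -1[10]+1* -3[8]+1 -5[6]+1
p7 X@[10]: -1[9]-1* -3[7]-1 -5[5]-1
p8 O@[9]: -1[8]+1* -3[6]+1 -5[4]+1
p9 X@[8]: -1[7]-1* -3[5]-1 -5[3]-1
p10 O@[7]: -1[6]+1* -3[4]+1 -5[2]+1
p11 X@[6]: -1[5]-1* -3[3]-1 -5[1]-1
p12 O@[5]: -1[4]+1* -3[2]+1 -5[0]+1
p13 X@[4]: -1[3]-1* -3[1]-1
p14 O@[3]: -1[2]+1* -3[0]+1
p15 X@[2]: -1[1]-1*
p16 O@[1]: -1[0]+1*
p17 X@[0] terminal -1; root [16] d16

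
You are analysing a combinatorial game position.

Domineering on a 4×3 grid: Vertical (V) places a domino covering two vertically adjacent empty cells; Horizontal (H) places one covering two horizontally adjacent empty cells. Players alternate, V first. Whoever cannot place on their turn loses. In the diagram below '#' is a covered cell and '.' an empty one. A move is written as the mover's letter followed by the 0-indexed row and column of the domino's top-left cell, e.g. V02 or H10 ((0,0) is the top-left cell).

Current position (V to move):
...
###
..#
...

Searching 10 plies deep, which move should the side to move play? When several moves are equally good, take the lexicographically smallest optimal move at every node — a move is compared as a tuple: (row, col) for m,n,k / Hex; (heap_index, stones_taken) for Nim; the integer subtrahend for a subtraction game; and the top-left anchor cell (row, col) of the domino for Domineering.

V's best at [.../###/..#/...]: V21

ply 1, V at .../###/..#/... | V20=-1→.../###/#.#/#..; V21=+1→.../###/.##/.#.*
ply 2, H at .../###/.##/.#. | H00=-1→##./###/.##/.#.*; H01=-1→.##/###/.##/.#.
ply 3, V at ##./###/.##/.#. | V20=+1→##./###/###/##.*
ply 4: ##./###/###/##. is terminal -1 (H); from .../###/..#/... depth 10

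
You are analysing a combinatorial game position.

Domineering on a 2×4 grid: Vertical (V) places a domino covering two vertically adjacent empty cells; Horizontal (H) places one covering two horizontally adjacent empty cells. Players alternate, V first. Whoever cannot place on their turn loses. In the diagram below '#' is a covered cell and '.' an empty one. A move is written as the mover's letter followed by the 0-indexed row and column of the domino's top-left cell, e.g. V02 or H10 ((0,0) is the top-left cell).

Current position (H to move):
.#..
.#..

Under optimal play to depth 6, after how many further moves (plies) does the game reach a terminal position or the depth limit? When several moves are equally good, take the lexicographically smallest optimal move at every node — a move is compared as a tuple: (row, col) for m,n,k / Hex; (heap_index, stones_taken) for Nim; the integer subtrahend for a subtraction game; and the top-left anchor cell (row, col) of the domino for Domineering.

PV length from [.#../.#..]: 3 plies

ply 1, H at .#../.#.. | H02=+1→.###/.#..*; H12=+1→.#../.###
ply 2, V at .###/.#.. | V00=-1→####/##..*
ply 3, H at ####/##.. | H12=+1→####/####*
ply 4: ####/#### is terminal -1 (V); from .#../.#.. depth 6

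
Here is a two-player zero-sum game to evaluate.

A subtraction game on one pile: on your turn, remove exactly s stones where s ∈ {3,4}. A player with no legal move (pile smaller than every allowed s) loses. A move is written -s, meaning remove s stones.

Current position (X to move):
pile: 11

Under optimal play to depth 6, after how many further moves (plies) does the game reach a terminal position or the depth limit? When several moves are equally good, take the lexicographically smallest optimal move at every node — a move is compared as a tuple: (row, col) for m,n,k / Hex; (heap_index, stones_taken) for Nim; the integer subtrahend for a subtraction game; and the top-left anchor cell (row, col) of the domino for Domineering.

p1 X@[11]: -3[8]+1* -4[7]+1
p2 O@[8]: -3[5]-1* -4[4]-1
p3 X@[5]: -3[2]+1* -4[1]+1
p4 O@[2] terminal -1; root [11] d6

PV length from [11]: 3 plies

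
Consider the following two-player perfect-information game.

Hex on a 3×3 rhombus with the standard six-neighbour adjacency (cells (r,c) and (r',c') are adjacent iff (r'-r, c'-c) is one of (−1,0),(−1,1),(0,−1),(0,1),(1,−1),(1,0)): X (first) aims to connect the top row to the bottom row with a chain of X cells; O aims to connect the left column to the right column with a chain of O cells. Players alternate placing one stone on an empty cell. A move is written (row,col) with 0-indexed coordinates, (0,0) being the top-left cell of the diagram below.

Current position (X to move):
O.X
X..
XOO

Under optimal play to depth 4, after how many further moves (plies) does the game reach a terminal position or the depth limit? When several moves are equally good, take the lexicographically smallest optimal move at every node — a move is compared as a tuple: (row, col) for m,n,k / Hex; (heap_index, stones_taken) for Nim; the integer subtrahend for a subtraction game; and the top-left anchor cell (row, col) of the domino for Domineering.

PV length from [O.X/X../XOO]: 1 ply

p1 X@[O.X/X../XOO]: (0,1)[OXX/X../XOO]+1* (1,1)[O.X/XX./XOO]+1 (1,2)[O.X/X.X/XOO]+1
p2 O@[OXX/X../XOO] terminal -1; root [O.X/X../XOO] d4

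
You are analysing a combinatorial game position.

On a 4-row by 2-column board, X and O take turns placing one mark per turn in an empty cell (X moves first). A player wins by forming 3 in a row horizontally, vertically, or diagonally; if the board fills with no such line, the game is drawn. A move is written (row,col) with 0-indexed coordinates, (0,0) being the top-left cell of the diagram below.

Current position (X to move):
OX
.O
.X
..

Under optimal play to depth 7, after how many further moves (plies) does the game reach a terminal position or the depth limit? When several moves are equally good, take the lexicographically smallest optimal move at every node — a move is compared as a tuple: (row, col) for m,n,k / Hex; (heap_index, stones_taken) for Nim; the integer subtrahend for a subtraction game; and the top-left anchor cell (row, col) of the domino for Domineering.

PV length from [OX/.O/.X/..]: 4 plies

p1 X@[OX/.O/.X/..]: (1,0)[OX/XO/.X/..]+0* (2,0)[OX/.O/XX/..]+0 (3,0)[OX/.O/.X/X.]+0 (3,1)[OX/.O/.X/.X]+0
p2 O@[OX/XO/.X/..]: (2,0)[OX/XO/OX/..]+0* (3,0)[OX/XO/.X/O.]+0 (3,1)[OX/XO/.X/.O]+0
p3 X@[OX/XO/OX/..]: (3,0)[OX/XO/OX/X.]+0* (3,1)[OX/XO/OX/.X]+0
p4 O@[OX/XO/OX/X.]: (3,1)[OX/XO/OX/XO]+0*
p5 X@[OX/XO/OX/XO] terminal +0; root [OX/.O/.X/..] d7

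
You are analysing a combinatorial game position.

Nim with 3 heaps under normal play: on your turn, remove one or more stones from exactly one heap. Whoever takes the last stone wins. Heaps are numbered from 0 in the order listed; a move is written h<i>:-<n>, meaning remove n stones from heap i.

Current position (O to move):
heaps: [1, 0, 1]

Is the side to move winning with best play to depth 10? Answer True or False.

O winning at [(1,0,1)]: False

[(1,0,1)] O move#1: h0:-1:-1/(0,0,1)*, h2:-1:-1/(1,0,0)
[(0,0,1)] X move#2: h2:-1:+1/(0,0,0)*
[(0,0,0)] end (terminal -1, O#3); searched (1,0,1) to 10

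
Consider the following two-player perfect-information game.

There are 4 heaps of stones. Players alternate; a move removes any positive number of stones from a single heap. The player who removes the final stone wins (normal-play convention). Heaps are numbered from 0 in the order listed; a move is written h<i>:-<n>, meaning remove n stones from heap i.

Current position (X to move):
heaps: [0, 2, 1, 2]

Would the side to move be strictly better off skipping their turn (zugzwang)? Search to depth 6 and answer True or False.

[(0,2,1,2)] X move#1: h1:-1:-1/(0,1,1,2), h1:-2:-1/(0,0,1,2), h2:-1:+1/(0,2,0,2)*, h3:-1:-1/(0,2,1,1), h3:-2:-1/(0,2,1,0)
[(0,2,0,2)] O move#2: h1:-1:-1/(0,1,0,2)*, h1:-2:-1/(0,0,0,2), h3:-1:-1/(0,2,0,1), h3:-2:-1/(0,2,0,0)
[(0,1,0,2)] X move#3: h1:-1:-1/(0,0,0,2), h3:-1:+1/(0,1,0,1)*, h3:-2:-1/(0,1,0,0)
[(0,1,0,1)] O move#4: h1:-1:-1/(0,0,0,1)*, h3:-1:-1/(0,1,0,0)
[(0,0,0,1)] X move#5: h3:-1:+1/(0,0,0,0)*
[(0,0,0,0)] end (terminal -1, O#6); searched (0,2,1,2) to 6
suppose X passes — search the same position with O to move:
pass> [(0,2,1,2)] O move#1: h1:-1:-1/(0,1,1,2), h1:-2:-1/(0,0,1,2), h2:-1:+1/(0,2,0,2)*, h3:-1:-1/(0,2,1,1), h3:-2:-1/(0,2,1,0)
pass> [(0,2,0,2)] X move#2: h1:-1:-1/(0,1,0,2)*, h1:-2:-1/(0,0,0,2), h3:-1:-1/(0,2,0,1), h3:-2:-1/(0,2,0,0)
pass> [(0,1,0,2)] O move#3: h1:-1:-1/(0,0,0,2), h3:-1:+1/(0,1,0,1)*, h3:-2:-1/(0,1,0,0)
pass> [(0,1,0,1)] X move#4: h1:-1:-1/(0,0,0,1)*, h3:-1:-1/(0,1,0,0)
pass> [(0,0,0,1)] O move#5: h3:-1:+1/(0,0,0,0)*
pass> [(0,0,0,0)] end (terminal -1, X#6); searched (0,2,1,2) to 6
for X: play +1, pass -1

zugzwang((0,2,1,2), X) = False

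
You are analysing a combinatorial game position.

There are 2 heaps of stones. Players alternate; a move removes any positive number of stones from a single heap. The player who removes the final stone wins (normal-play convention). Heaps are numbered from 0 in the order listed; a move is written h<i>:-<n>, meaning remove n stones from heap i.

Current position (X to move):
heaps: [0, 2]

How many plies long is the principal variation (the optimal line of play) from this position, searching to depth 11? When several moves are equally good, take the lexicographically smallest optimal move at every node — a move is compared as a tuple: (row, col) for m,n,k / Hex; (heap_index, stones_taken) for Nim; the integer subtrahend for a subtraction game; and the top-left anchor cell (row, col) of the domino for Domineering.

p1 X@[(0,2)]: h1:-1[(0,1)]-1 h1:-2[(0,0)]+1*
p2 O@[(0,0)] terminal -1; root [(0,2)] d11

PV length from [(0,2)]: 1 ply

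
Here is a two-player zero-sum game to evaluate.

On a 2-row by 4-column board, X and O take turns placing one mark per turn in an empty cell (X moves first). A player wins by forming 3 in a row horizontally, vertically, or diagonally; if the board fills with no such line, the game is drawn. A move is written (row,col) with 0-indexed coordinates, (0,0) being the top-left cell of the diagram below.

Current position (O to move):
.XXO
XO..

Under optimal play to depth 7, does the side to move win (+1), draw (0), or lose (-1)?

[.XXO/XO..] O move#1: (0,0):+0/OXXO/XO..*, (1,2):-1/.XXO/XOO., (1,3):-1/.XXO/XO.O
[OXXO/XO..] X move#2: (1,2):+0/OXXO/XOX.*, (1,3):+0/OXXO/XO.X
[OXXO/XOX.] O move#3: (1,3):+0/OXXO/XOXO*
[OXXO/XOXO] end (terminal +0, X#4); searched .XXO/XO.. to 7

value(.XXO/XO.., O) = 0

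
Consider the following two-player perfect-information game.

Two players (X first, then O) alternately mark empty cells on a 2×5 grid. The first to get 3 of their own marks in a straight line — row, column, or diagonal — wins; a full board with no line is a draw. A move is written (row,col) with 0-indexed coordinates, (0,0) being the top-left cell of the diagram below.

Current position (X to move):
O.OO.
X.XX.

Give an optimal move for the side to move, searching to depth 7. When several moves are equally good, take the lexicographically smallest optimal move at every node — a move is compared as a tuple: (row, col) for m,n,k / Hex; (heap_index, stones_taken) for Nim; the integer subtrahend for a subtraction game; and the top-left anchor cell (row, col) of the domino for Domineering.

X's best at [O.OO./X.XX.]: (1,1)

[O.OO./X.XX.] X move#1: (0,1):-1/OXOO./X.XX., (0,4):-1/O.OOX/X.XX., (1,1):+1/O.OO./XXXX.*, (1,4):+1/O.OO./X.XXX
[O.OO./XXXX.] end (terminal -1, O#2); searched O.OO./X.XX. to 7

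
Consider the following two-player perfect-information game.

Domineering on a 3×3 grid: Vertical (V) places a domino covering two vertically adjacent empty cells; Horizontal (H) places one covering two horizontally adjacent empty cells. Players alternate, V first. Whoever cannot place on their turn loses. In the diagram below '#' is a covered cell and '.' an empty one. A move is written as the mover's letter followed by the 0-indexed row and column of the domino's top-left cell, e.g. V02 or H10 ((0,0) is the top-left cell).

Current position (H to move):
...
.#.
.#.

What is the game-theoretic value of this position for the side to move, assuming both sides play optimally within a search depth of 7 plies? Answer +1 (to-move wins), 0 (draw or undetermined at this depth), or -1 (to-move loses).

value(.../.#./.#., H) = -1

p1 H@[.../.#./.#.]: H00[##./.#./.#.]-1* H01[.##/.#./.#.]-1
p2 V@[##./.#./.#.]: V02[###/.##/.#.]+1* V10[##./##./##.]+1 V12[##./.##/.##]+1
p3 H@[###/.##/.#.] terminal -1; root [.../.#./.#.] d7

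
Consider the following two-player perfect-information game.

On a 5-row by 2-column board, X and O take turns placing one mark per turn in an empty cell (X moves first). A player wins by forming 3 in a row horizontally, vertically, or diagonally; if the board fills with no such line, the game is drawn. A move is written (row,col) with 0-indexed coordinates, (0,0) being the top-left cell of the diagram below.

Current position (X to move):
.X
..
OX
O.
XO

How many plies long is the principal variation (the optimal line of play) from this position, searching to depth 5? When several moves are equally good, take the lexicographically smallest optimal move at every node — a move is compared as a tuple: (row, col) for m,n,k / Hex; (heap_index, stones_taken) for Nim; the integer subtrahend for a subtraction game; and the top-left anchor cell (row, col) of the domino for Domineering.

PV length from [.X/../OX/O./XO]: 1 ply

[.X/../OX/O./XO] X move#1: (0,0):-1/XX/../OX/O./XO, (1,0):+0/.X/X./OX/O./XO, (1,1):+1/.X/.X/OX/O./XO*, (3,1):-1/.X/../OX/OX/XO
[.X/.X/OX/O./XO] end (terminal -1, O#2); searched .X/../OX/O./XO to 5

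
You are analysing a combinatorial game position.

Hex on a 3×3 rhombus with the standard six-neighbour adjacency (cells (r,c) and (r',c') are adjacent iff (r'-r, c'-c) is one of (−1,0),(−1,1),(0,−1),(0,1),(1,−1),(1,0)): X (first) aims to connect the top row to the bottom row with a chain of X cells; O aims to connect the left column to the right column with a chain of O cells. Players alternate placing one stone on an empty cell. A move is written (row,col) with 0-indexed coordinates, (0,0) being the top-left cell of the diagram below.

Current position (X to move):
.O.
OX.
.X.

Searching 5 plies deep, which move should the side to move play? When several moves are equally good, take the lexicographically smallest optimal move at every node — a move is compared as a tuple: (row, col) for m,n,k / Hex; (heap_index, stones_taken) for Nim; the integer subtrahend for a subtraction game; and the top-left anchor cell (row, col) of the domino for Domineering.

[.O./OX./.X.] X move#1: (0,0):-1/XO./OX./.X., (0,2):+1/.OX/OX./.X.*, (1,2):-1/.O./OXX/.X., (2,0):-1/.O./OX./XX., (2,2):-1/.O./OX./.XX
[.OX/OX./.X.] end (terminal -1, O#2); searched .O./OX./.X. to 5

X's best at [.O./OX./.X.]: (0,2)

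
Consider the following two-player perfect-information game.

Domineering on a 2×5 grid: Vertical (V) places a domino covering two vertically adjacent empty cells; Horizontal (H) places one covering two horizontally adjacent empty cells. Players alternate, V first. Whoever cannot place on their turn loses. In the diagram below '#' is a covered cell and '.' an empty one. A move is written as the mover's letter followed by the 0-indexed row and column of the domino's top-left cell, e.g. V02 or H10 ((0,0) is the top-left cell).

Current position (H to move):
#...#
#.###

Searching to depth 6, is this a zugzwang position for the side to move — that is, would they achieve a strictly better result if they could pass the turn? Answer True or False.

zugzwang(#...#/#.###, H) = False

[#...#/#.###] H move#1: H01:+1/###.#/#.###*, H02:-1/#.###/#.###
[###.#/#.###] end (terminal -1, V#2); searched #...#/#.### to 6
suppose H passes — search the same position with V to move:
pass> [#...#/#.###] V move#1: V01:-1/##..#/#####*
pass> [##..#/#####] H move#2: H02:+1/#####/#####*
pass> [#####/#####] end (terminal -1, V#3); searched #...#/#.### to 6
for H: play +1, pass +1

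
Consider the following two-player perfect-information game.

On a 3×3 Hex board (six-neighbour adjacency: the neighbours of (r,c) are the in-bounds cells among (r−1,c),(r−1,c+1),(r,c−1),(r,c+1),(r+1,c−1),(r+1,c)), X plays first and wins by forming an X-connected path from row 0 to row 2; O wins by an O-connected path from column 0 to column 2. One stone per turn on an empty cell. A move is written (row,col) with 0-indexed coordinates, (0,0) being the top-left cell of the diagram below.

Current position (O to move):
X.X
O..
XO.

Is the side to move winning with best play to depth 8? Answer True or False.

ply 1, O at X.X/O../XO. | (0,1)=-1→XOX/O../XO.; (1,1)=+1→X.X/OO./XO.*; (1,2)=-1→X.X/O.O/XO.; (2,2)=-1→X.X/O../XOO
ply 2, X at X.X/OO./XO. | (0,1)=-1→XXX/OO./XO.*; (1,2)=-1→X.X/OOX/XO.; (2,2)=-1→X.X/OO./XOX
ply 3, O at XXX/OO./XO. | (1,2)=+1→XXX/OOO/XO.*; (2,2)=+1→XXX/OO./XOO
ply 4: XXX/OOO/XO. is terminal -1 (X); from X.X/O../XO. depth 8

O winning at [X.X/O../XO.]: True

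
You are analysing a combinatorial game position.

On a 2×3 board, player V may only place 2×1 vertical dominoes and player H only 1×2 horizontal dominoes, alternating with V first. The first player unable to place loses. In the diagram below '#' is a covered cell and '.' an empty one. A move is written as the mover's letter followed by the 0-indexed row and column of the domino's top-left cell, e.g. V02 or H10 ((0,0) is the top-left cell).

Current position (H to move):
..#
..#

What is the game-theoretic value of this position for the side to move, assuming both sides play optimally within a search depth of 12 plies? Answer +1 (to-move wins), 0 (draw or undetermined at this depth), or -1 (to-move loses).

[..#/..#] H move#1: H00:+1/###/..#*, H10:+1/..#/###
[###/..#] end (terminal -1, V#2); searched ..#/..# to 12

value(..#/..#, H) = +1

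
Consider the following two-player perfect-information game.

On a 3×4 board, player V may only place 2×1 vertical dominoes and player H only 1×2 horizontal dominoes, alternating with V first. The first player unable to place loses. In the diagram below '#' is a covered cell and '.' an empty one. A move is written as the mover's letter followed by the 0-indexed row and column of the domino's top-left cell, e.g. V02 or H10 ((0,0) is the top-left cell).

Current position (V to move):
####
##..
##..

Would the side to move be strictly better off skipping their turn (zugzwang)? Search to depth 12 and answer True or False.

[####/##../##..] V move#1: V12:+1/####/###./###.*, V13:+1/####/##.#/##.#
[####/###./###.] end (terminal -1, H#2); searched ####/##../##.. to 12
pass branch (H moves first from the same position):
  | [####/##../##..] H move#1: H12:+1/####/####/##..*, H22:+1/####/##../####
  | [####/####/##..] end (terminal -1, V#2); searched ####/##../##.. to 12
V moving scores +1; V passing scores -1

zugzwang(####/##../##.., V) = False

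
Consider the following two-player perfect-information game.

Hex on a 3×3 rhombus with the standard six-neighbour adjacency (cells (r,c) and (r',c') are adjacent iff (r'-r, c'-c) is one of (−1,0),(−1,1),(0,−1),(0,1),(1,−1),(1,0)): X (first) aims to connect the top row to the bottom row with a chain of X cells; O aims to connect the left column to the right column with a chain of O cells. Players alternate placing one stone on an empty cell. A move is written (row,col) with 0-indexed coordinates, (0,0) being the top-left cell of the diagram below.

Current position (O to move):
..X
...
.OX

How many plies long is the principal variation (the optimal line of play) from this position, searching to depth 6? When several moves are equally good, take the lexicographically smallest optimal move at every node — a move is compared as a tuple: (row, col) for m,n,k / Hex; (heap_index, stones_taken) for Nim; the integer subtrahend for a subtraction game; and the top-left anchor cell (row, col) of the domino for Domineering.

PV length from [..X/.../.OX]: 6 plies

[..X/.../.OX] O move#1: (0,0):-1/O.X/.../.OX*, (0,1):-1/.OX/.../.OX, (1,0):-1/..X/O../.OX, (1,1):-1/..X/.O./.OX, (1,2):-1/..X/..O/.OX, (2,0):-1/..X/.../OOX
[O.X/.../.OX] X move#2: (0,1):+1/OXX/.../.OX*, (1,0):+1/O.X/X../.OX, (1,1):+1/O.X/.X./.OX, (1,2):+1/O.X/..X/.OX, (2,0):+1/O.X/.../XOX
[OXX/.../.OX] O move#3: (1,0):-1/OXX/O../.OX*, (1,1):-1/OXX/.O./.OX, (1,2):-1/OXX/..O/.OX, (2,0):-1/OXX/.../OOX
[OXX/O../.OX] X move#4: (1,1):+1/OXX/OX./.OX*, (1,2):+1/OXX/O.X/.OX, (2,0):+1/OXX/O../XOX
[OXX/OX./.OX] O move#5: (1,2):-1/OXX/OXO/.OX*, (2,0):-1/OXX/OX./OOX
[OXX/OXO/.OX] X move#6: (2,0):+1/OXX/OXO/XOX*
[OXX/OXO/XOX] end (terminal -1, O#7); searched ..X/.../.OX to 6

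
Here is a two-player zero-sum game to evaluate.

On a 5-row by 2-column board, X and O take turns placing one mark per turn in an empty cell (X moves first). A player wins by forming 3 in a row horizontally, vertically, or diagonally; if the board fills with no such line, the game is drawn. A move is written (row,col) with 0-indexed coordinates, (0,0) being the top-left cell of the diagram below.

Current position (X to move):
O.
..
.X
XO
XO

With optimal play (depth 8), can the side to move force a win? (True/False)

[O./../.X/XO/XO] X move#1: (0,1):+1/OX/../.X/XO/XO*, (1,0):+0/O./X./.X/XO/XO, (1,1):+1/O./.X/.X/XO/XO, (2,0):+1/O./../XX/XO/XO
[OX/../.X/XO/XO] O move#2: (1,0):-1/OX/O./.X/XO/XO*, (1,1):-1/OX/.O/.X/XO/XO, (2,0):-1/OX/../OX/XO/XO
[OX/O./.X/XO/XO] X move#3: (1,1):+1/OX/OX/.X/XO/XO*, (2,0):+1/OX/O./XX/XO/XO
[OX/OX/.X/XO/XO] end (terminal -1, O#4); searched O./../.X/XO/XO to 8

X winning at [O./../.X/XO/XO]: True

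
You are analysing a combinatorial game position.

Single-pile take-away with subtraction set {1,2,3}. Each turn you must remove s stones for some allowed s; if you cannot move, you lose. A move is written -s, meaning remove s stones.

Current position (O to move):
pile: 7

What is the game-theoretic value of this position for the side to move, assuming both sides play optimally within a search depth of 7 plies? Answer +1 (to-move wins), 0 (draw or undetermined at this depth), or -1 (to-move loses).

value(7, O) = +1

[7] O move#1: -1:-1/6, -2:-1/5, -3:+1/4*
[4] X move#2: -1:-1/3*, -2:-1/2, -3:-1/1
[3] O move#3: -1:-1/2, -2:-1/1, -3:+1/0*
[0] end (terminal -1, X#4); searched 7 to 7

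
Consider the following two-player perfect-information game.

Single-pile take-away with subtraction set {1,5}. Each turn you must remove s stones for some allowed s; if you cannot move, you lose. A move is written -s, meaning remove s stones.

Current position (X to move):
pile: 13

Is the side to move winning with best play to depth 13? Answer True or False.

[13] X move#1: -1:+1/12*, -5:+1/8
[12] O move#2: -1:-1/11*, -5:-1/7
[11] X move#3: -1:+1/10*, -5:+1/6
[10] O move#4: -1:-1/9*, -5:-1/5
[9] X move#5: -1:+1/8*, -5:+1/4
[8] O move#6: -1:-1/7*, -5:-1/3
[7] X move#7: -1:+1/6*, -5:+1/2
[6] O move#8: -1:-1/5*, -5:-1/1
[5] X move#9: -1:+1/4*, -5:+1/0
[4] O move#10: -1:-1/3*
[3] X move#11: -1:+1/2*
[2] O move#12: -1:-1/1*
[1] X move#13: -1:+1/0*
[0] end (terminal -1, O#14); searched 13 to 13

X winning at [13]: True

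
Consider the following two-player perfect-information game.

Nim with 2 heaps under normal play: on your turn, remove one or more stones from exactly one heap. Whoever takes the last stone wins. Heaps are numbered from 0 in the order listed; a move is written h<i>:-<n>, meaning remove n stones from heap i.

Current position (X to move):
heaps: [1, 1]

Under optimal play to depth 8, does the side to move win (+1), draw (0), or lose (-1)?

ply 1, X at (1,1) | h0:-1=-1→(0,1)*; h1:-1=-1→(1,0)
ply 2, O at (0,1) | h1:-1=+1→(0,0)*
ply 3: (0,0) is terminal -1 (X); from (1,1) depth 8

value((1,1), X) = -1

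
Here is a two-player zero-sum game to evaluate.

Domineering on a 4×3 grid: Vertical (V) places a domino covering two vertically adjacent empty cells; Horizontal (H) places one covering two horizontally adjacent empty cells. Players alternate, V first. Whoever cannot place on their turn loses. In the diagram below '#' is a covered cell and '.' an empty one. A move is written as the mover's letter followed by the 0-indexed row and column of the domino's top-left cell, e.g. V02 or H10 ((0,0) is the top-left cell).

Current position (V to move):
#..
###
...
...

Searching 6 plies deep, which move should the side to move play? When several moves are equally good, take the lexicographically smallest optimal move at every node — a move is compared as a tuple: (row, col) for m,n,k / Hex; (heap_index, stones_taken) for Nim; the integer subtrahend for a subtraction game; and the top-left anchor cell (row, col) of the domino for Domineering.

V's best at [#../###/.../...]: V21

p1 V@[#../###/.../...]: V20[#../###/#../#..]-1 V21[#../###/.#./.#.]+1* V22[#../###/..#/..#]-1
p2 H@[#../###/.#./.#.]: H01[###/###/.#./.#.]-1*
p3 V@[###/###/.#./.#.]: V20[###/###/##./##.]+1* V22[###/###/.##/.##]+1
p4 H@[###/###/##./##.] terminal -1; root [#../###/.../...] d6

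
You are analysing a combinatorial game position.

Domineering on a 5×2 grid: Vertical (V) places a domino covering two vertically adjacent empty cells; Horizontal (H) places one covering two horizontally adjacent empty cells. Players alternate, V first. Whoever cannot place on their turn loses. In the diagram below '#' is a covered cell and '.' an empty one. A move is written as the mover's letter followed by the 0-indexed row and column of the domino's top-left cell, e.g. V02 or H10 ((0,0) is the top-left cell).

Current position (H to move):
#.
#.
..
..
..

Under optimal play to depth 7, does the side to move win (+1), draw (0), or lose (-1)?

ply 1, H at #./#./../../.. | H20=-1→#./#./##/../..; H30=+1→#./#./../##/..*; H40=-1→#./#./../../##
ply 2, V at #./#./../##/.. | V01=-1→##/##/../##/..*; V11=-1→#./##/.#/##/..
ply 3, H at ##/##/../##/.. | H20=+1→##/##/##/##/..*; H40=+1→##/##/../##/##
ply 4: ##/##/##/##/.. is terminal -1 (V); from #./#./../../.. depth 7

value(#./#./../../.., H) = +1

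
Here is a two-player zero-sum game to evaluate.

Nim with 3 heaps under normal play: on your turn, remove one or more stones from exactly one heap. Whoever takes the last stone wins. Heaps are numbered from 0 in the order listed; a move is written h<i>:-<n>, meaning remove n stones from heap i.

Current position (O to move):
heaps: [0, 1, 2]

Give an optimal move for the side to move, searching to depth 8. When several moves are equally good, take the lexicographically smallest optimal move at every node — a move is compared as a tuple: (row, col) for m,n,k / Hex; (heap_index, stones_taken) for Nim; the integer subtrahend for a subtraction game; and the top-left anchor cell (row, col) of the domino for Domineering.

ply 1, O at (0,1,2) | h1:-1=-1→(0,0,2); h2:-1=+1→(0,1,1)*; h2:-2=-1→(0,1,0)
ply 2, X at (0,1,1) | h1:-1=-1→(0,0,1)*; h2:-1=-1→(0,1,0)
ply 3, O at (0,0,1) | h2:-1=+1→(0,0,0)*
ply 4: (0,0,0) is terminal -1 (X); from (0,1,2) depth 8

O's best at [(0,1,2)]: h2:-1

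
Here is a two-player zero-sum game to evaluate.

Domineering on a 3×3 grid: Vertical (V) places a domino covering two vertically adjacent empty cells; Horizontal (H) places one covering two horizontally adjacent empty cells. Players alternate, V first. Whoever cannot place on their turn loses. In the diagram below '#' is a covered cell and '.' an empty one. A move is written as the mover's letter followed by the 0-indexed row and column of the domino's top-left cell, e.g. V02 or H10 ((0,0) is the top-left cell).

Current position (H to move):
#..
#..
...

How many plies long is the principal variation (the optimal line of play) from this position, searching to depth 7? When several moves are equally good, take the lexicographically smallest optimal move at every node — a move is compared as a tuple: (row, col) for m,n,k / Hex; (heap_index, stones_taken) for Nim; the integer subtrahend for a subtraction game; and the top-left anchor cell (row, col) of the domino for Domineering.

[#../#../...] H move#1: H01:-1/###/#../..., H11:+1/#../###/...*, H20:-1/#../#../##., H21:-1/#../#../.##
[#../###/...] end (terminal -1, V#2); searched #../#../... to 7

PV length from [#../#../...]: 1 ply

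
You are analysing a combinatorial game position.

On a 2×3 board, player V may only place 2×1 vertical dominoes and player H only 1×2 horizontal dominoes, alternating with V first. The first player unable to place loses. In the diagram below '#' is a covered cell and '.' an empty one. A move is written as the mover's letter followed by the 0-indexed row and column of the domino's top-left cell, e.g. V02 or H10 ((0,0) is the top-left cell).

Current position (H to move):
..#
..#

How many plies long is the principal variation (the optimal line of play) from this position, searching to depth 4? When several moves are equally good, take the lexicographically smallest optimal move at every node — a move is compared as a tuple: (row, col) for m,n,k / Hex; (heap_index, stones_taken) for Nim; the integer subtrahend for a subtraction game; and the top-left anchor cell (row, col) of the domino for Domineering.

PV length from [..#/..#]: 1 ply

ply 1, H at ..#/..# | H00=+1→###/..#*; H10=+1→..#/###
ply 2: ###/..# is terminal -1 (V); from ..#/..# depth 4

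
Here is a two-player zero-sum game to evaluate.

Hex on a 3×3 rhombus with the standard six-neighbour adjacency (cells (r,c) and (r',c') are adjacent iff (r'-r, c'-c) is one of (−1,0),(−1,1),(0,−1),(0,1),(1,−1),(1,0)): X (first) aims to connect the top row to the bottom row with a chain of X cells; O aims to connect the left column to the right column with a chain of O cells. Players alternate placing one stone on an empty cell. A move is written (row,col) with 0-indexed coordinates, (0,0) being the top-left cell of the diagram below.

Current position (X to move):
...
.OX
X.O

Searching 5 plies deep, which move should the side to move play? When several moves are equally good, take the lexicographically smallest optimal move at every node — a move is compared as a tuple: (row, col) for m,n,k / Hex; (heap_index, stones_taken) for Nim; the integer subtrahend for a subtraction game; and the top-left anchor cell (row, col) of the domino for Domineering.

X's best at [.../.OX/X.O]: (0,2)

[.../.OX/X.O] X move#1: (0,0):-1/X../.OX/X.O, (0,1):-1/.X./.OX/X.O, (0,2):+1/..X/.OX/X.O*, (1,0):+1/.../XOX/X.O, (2,1):+1/.../.OX/XXO
[..X/.OX/X.O] O move#2: (0,0):-1/O.X/.OX/X.O*, (0,1):-1/.OX/.OX/X.O, (1,0):-1/..X/OOX/X.O, (2,1):-1/..X/.OX/XOO
[O.X/.OX/X.O] X move#3: (0,1):+1/OXX/.OX/X.O*, (1,0):+1/O.X/XOX/X.O, (2,1):+1/O.X/.OX/XXO
[OXX/.OX/X.O] O move#4: (1,0):-1/OXX/OOX/X.O*, (2,1):-1/OXX/.OX/XOO
[OXX/OOX/X.O] X move#5: (2,1):+1/OXX/OOX/XXO*
[OXX/OOX/XXO] end (terminal -1, O#6); searched .../.OX/X.O to 5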